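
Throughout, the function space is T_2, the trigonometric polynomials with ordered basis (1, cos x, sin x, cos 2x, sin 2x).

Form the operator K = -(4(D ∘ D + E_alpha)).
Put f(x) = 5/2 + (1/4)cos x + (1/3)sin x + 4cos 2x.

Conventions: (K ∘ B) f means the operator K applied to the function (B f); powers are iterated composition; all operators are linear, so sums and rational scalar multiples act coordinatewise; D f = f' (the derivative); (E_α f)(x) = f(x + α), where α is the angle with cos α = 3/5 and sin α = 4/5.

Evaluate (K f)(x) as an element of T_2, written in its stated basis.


D f = (1/3)cos x - (1/4)sin x - 8sin 2x
D D f = -(1/4)cos x - (1/3)sin x - 16cos 2x
E_alpha f = 5/2 + (5/12)cos x - (28/25)cos 2x - (96/25)sin 2x
(D ∘ D + E_alpha) f = 5/2 + (1/6)cos x - (1/3)sin x - (428/25)cos 2x - (96/25)sin 2x
(4(D ∘ D + E_alpha)) f = 10 + (2/3)cos x - (4/3)sin x - (1712/25)cos 2x - (384/25)sin 2x
(-(4(D ∘ D + E_alpha))) f = -10 - (2/3)cos x + (4/3)sin x + (1712/25)cos 2x + (384/25)sin 2x

the result is g(x) = -10 - (2/3)cos x + (4/3)sin x + (1712/25)cos 2x + (384/25)sin 2x


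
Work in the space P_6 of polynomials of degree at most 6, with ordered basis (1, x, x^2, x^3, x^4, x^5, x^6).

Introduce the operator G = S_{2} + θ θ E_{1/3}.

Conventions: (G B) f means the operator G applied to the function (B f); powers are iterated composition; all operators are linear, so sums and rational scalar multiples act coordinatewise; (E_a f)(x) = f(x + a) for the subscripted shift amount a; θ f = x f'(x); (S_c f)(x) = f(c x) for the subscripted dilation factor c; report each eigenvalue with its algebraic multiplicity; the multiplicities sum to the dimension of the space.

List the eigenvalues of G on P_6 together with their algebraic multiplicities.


λ = 1 (multiplicity 1), λ = 3 (multiplicity 1), λ = 8 (multiplicity 1), λ = 17 (multiplicity 1), λ = 32 (multiplicity 1), λ = 57 (multiplicity 1), λ = 100 (multiplicity 1)

image of 1: 1
image of x: 3x
image of x^2: 8x^2 + (2/3)x
image of x^3: 17x^3 + 4x^2 + (1/3)x
image of x^4: 32x^4 + 12x^3 + (8/3)x^2 + (4/27)x
image of x^5: 57x^5 + (80/3)x^4 + 10x^3 + (40/27)x^2 + (5/81)x
image of x^6: 100x^6 + 50x^5 + (80/3)x^4 + (20/3)x^3 + (20/27)x^2 + (2/81)x
the matrix is upper triangular; its diagonal is (1, 3, 8, 17, 32, 57, 100)
for a triangular matrix the eigenvalues are the diagonal entries, with algebraic multiplicity their repetition count


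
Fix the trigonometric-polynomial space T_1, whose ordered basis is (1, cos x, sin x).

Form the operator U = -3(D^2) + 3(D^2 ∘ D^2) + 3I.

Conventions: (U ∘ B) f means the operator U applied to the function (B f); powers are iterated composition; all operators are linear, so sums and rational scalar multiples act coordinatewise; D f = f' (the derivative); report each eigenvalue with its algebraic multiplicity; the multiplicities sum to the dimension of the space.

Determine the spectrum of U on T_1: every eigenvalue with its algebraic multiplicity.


λ = 3 (multiplicity 1), λ = 9 (multiplicity 2)

image of 1: 3
image of cos x: 9cos x
image of sin x: 9sin x
the matrix is diagonal; its diagonal is (3, 9, 9)
for a triangular matrix the eigenvalues are the diagonal entries, with algebraic multiplicity their repetition count


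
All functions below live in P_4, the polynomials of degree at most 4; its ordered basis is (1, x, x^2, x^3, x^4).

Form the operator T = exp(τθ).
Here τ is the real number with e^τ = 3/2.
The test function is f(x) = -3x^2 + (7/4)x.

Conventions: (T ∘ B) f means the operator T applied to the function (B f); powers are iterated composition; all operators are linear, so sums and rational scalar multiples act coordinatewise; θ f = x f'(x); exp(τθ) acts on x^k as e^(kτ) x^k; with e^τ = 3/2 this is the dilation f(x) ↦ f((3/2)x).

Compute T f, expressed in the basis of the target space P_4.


exp(τθ) x^k = e^(kτ) x^k; with e^τ = 3/2 this sends x^k to (3/2)^k x^k
x ↦ 3/2 x
x^2 ↦ 9/4 x^2
applying this coordinatewise to f: exp(τθ) f = -(27/4)x^2 + (21/8)x

g(x) = -(27/4)x^2 + (21/8)x


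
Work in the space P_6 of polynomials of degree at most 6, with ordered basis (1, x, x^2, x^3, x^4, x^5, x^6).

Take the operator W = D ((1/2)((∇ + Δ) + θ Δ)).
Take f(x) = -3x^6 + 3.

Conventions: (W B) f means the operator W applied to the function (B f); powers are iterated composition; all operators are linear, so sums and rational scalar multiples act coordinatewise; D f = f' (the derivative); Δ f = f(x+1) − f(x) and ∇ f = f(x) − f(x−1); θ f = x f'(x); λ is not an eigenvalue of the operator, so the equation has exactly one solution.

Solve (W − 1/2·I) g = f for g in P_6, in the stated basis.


g(x) = 6x^6 + 1260x^4 + 1440x^3 + 77400x^2 + 65160x + 483942

write g with unknown coordinates in the stated basis and equate coefficients in (W − 1/2·I) g = f
solving from the highest basis element down gives g = 6x^6 + 1260x^4 + 1440x^3 + 77400x^2 + 65160x + 483942
check: W g = 630x^4 + 720x^3 + 38700x^2 + 32580x + 241974
so W g − 1/2·g = -3x^6 + 3 = f ✓


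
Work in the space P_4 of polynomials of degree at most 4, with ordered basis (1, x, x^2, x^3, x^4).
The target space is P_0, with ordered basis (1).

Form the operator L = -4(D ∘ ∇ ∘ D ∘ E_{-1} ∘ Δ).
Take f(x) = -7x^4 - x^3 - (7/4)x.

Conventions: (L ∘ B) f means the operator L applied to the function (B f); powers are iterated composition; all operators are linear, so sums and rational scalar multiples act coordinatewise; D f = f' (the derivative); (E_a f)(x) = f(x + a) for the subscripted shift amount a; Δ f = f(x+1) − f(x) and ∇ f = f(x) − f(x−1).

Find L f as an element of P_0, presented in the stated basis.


g(x) = 672

Δ f = -28x^3 - 45x^2 - 31x - 39/4
E_{-1} Δ f = -28x^3 + 39x^2 - 25x + 17/4
D E_{-1} Δ f = -84x^2 + 78x - 25
∇ (D ∘ E_{-1}) Δ f = -168x + 162
D ∇ (D ∘ E_{-1}) Δ f = -168
(-4(D ∘ ∇ ∘ D ∘ E_{-1} ∘ Δ)) f = 672


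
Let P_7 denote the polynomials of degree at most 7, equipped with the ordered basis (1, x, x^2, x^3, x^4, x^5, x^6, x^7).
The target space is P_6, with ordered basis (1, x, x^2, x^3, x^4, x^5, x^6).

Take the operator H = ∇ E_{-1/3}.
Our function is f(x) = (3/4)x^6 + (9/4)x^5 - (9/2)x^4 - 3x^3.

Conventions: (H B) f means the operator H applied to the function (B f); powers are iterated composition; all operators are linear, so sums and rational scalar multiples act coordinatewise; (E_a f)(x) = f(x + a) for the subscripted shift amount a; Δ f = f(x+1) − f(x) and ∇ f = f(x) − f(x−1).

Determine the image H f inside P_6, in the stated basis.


E_{-1/3} f = (3/4)x^6 + (3/4)x^5 - 7x^4 + (89/18)x^3 - (25/36)x^2 - (23/108)x + 23/486
∇ E_{-1/3} f = (9/2)x^5 - (15/2)x^4 - (41/2)x^3 + (637/12)x^2 - (1565/36)x + 671/54

g(x) = (9/2)x^5 - (15/2)x^4 - (41/2)x^3 + (637/12)x^2 - (1565/36)x + 671/54


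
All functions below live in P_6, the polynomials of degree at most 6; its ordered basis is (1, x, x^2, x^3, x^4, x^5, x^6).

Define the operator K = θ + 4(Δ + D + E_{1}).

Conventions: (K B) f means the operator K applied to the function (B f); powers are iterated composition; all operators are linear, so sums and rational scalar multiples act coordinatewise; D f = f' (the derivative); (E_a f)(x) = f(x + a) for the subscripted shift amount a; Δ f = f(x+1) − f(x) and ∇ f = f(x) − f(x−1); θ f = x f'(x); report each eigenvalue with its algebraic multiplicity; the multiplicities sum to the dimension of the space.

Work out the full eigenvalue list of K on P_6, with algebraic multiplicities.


image of 1: 4
image of x: 5x + 12
image of x^2: 6x^2 + 24x + 8
image of x^3: 7x^3 + 36x^2 + 24x + 8
image of x^4: 8x^4 + 48x^3 + 48x^2 + 32x + 8
image of x^5: 9x^5 + 60x^4 + 80x^3 + 80x^2 + 40x + 8
image of x^6: 10x^6 + 72x^5 + 120x^4 + 160x^3 + 120x^2 + 48x + 8
the matrix is upper triangular; its diagonal is (4, 5, 6, 7, 8, 9, 10)
for a triangular matrix the eigenvalues are the diagonal entries, with algebraic multiplicity their repetition count

λ = 4 (multiplicity 1), λ = 5 (multiplicity 1), λ = 6 (multiplicity 1), λ = 7 (multiplicity 1), λ = 8 (multiplicity 1), λ = 9 (multiplicity 1), λ = 10 (multiplicity 1)


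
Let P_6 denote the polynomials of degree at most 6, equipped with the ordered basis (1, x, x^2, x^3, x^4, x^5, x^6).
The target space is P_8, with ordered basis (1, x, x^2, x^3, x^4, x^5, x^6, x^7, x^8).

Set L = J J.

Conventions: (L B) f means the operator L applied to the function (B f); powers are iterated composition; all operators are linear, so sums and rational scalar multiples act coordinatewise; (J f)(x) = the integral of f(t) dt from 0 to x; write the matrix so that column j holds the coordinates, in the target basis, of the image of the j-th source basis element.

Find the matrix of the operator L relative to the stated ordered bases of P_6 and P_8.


the matrix is [[0, 0, 0, 0, 0, 0, 0]; [0, 0, 0, 0, 0, 0, 0]; [1/2, 0, 0, 0, 0, 0, 0]; [0, 1/6, 0, 0, 0, 0, 0]; [0, 0, 1/12, 0, 0, 0, 0]; [0, 0, 0, 1/20, 0, 0, 0]; [0, 0, 0, 0, 1/30, 0, 0]; [0, 0, 0, 0, 0, 1/42, 0]; [0, 0, 0, 0, 0, 0, 1/56]] (rows listed top to bottom)

image of 1: (1/2)x^2
image of x: (1/6)x^3
image of x^2: (1/12)x^4
image of x^3: (1/20)x^5
image of x^4: (1/30)x^6
image of x^5: (1/42)x^7
image of x^6: (1/56)x^8
each image's coordinates form column j of the matrix


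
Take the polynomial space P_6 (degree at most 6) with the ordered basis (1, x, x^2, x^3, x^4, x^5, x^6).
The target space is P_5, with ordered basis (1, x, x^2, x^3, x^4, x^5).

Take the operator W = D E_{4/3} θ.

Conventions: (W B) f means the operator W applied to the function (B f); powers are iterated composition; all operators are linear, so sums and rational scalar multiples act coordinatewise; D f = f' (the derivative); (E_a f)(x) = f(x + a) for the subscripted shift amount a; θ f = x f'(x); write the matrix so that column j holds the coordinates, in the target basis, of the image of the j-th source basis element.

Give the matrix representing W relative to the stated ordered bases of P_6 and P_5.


image of 1: 0
image of x: 1
image of x^2: 4x + 16/3
image of x^3: 9x^2 + 24x + 16
image of x^4: 16x^3 + 64x^2 + (256/3)x + 1024/27
image of x^5: 25x^4 + (400/3)x^3 + (800/3)x^2 + (6400/27)x + 6400/81
image of x^6: 36x^5 + 240x^4 + 640x^3 + (2560/3)x^2 + (5120/9)x + 4096/27
each image's coordinates form column j of the matrix

the matrix is [[0, 1, 16/3, 16, 1024/27, 6400/81, 4096/27]; [0, 0, 4, 24, 256/3, 6400/27, 5120/9]; [0, 0, 0, 9, 64, 800/3, 2560/3]; [0, 0, 0, 0, 16, 400/3, 640]; [0, 0, 0, 0, 0, 25, 240]; [0, 0, 0, 0, 0, 0, 36]] (rows listed top to bottom)


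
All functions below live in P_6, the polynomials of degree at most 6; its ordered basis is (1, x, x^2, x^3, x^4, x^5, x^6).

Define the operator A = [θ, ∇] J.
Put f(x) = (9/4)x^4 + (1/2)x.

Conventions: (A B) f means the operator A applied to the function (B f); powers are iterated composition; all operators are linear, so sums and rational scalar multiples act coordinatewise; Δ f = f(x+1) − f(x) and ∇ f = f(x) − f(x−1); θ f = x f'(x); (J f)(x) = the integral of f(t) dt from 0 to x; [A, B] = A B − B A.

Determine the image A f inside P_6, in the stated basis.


g(x) = -(9/4)x^4 + 9x^3 - (27/2)x^2 + (17/2)x - 7/4

J f = (9/20)x^5 + (1/4)x^2
∇ J f = (9/4)x^4 - (9/2)x^3 + (9/2)x^2 - (7/4)x + 1/5
θ ∇ J f = 9x^4 - (27/2)x^3 + 9x^2 - (7/4)x
θ J f = (9/4)x^5 + (1/2)x^2
∇ θ J f = (45/4)x^4 - (45/2)x^3 + (45/2)x^2 - (41/4)x + 7/4
[θ, ∇] J f = -(9/4)x^4 + 9x^3 - (27/2)x^2 + (17/2)x - 7/4


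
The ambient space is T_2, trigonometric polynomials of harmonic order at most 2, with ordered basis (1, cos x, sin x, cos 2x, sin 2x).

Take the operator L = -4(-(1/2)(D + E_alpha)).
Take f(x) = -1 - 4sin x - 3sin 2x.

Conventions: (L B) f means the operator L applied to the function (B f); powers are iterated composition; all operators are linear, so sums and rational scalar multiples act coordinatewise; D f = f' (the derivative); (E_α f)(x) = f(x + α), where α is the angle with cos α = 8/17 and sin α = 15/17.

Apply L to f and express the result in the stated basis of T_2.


D f = -4cos x - 6cos 2x
E_alpha f = -1 - (60/17)cos x - (32/17)sin x - (720/289)cos 2x + (483/289)sin 2x
(D + E_alpha) f = -1 - (128/17)cos x - (32/17)sin x - (2454/289)cos 2x + (483/289)sin 2x
(-(1/2)(D + E_alpha)) f = 1/2 + (64/17)cos x + (16/17)sin x + (1227/289)cos 2x - (483/578)sin 2x
(-4(-(1/2)(D + E_alpha))) f = -2 - (256/17)cos x - (64/17)sin x - (4908/289)cos 2x + (966/289)sin 2x

the image equals g(x) = -2 - (256/17)cos x - (64/17)sin x - (4908/289)cos 2x + (966/289)sin 2x


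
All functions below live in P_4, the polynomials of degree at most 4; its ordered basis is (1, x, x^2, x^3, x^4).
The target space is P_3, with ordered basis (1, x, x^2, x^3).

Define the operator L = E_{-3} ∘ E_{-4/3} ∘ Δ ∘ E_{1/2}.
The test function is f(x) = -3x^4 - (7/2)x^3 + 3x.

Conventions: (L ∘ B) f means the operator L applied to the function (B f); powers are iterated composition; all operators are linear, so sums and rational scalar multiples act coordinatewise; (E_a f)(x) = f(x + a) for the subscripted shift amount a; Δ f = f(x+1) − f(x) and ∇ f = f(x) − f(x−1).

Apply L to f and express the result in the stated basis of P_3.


E_{1/2} f = -3x^4 - (19/2)x^3 - (39/4)x^2 - (9/8)x + 7/8
Δ E_{1/2} f = -12x^3 - (93/2)x^2 - 60x - 187/8
E_{-4/3} Δ E_{1/2} f = -12x^3 + (3/2)x^2 + 173/72
E_{-3} (E_{-4/3} ∘ Δ ∘ E_{1/2}) f = -12x^3 + (219/2)x^2 - 333x + 24473/72

g(x) = -12x^3 + (219/2)x^2 - 333x + 24473/72


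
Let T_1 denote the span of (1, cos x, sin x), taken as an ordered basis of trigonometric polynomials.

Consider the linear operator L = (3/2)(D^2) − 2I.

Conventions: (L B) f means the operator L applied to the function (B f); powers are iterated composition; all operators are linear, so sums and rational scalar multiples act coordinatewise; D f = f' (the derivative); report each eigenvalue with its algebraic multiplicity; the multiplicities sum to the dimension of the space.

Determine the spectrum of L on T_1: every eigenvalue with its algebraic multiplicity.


image of 1: -2
image of cos x: -(7/2)cos x
image of sin x: -(7/2)sin x
the matrix is diagonal; its diagonal is (-2, -7/2, -7/2)
for a triangular matrix the eigenvalues are the diagonal entries, with algebraic multiplicity their repetition count

λ = -7/2 (multiplicity 2), λ = -2 (multiplicity 1)


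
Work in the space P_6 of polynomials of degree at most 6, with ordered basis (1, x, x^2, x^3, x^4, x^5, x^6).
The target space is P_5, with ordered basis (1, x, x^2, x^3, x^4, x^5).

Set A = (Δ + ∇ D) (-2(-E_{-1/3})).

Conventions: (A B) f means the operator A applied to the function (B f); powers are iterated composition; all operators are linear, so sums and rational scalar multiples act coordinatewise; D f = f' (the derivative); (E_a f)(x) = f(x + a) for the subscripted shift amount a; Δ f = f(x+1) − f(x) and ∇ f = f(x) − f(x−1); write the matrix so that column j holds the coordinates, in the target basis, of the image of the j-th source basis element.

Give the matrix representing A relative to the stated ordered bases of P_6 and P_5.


image of 1: 0
image of x: 2
image of x^2: 4x + 14/3
image of x^3: 6x^2 + 14x - 28/3
image of x^4: 8x^3 + 28x^2 - (112/3)x + 514/27
image of x^5: 10x^4 + (140/3)x^3 - (280/3)x^2 + (2570/27)x - 2528/81
image of x^6: 12x^5 + 70x^4 - (560/3)x^3 + (2570/9)x^2 - (5056/27)x + 4106/81
each image's coordinates form column j of the matrix

the matrix is [[0, 2, 14/3, -28/3, 514/27, -2528/81, 4106/81]; [0, 0, 4, 14, -112/3, 2570/27, -5056/27]; [0, 0, 0, 6, 28, -280/3, 2570/9]; [0, 0, 0, 0, 8, 140/3, -560/3]; [0, 0, 0, 0, 0, 10, 70]; [0, 0, 0, 0, 0, 0, 12]] (rows listed top to bottom)


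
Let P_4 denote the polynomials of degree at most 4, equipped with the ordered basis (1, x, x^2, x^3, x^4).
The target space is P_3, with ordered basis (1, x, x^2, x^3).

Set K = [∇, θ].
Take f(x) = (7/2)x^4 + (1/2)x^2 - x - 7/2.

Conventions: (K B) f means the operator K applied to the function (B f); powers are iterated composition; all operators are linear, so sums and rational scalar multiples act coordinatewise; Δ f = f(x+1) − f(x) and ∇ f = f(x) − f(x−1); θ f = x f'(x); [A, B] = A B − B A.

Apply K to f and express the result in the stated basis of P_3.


the result is g(x) = 14x^3 - 42x^2 + 43x - 16

θ f = 14x^4 + x^2 - x
∇ θ f = 56x^3 - 84x^2 + 58x - 16
∇ f = 14x^3 - 21x^2 + 15x - 5
θ ∇ f = 42x^3 - 42x^2 + 15x
[∇, θ] f = 14x^3 - 42x^2 + 43x - 16


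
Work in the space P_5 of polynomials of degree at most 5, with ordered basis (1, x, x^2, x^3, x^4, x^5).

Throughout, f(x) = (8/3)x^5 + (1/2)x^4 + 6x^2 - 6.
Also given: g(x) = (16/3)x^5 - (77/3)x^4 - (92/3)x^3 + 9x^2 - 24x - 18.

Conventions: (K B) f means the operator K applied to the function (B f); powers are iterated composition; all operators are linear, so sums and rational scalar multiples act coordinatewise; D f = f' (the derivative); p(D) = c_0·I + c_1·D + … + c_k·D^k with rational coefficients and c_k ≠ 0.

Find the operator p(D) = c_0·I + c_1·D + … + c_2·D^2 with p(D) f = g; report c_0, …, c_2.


D^0 f = (8/3)x^5 + (1/2)x^4 + 6x^2 - 6
D^1 f = (40/3)x^4 + 2x^3 + 12x
D^2 f = (160/3)x^3 + 6x^2 + 12
matching coefficients of g against c_0 f + c_1 Df + … from the top degree down determines the c_i
solution: c_0 = 2, c_1 = -2, c_2 = -1/2

c_0 = 2, c_1 = -2, c_2 = -1/2


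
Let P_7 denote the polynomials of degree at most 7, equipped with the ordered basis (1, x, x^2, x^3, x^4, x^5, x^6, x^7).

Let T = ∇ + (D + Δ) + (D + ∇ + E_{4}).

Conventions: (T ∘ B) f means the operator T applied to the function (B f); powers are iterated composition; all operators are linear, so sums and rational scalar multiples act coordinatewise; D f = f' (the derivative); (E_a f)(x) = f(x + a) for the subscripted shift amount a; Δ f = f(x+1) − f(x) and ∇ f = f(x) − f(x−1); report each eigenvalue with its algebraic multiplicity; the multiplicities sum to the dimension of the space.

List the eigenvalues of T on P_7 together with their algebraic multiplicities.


image of 1: 1
image of x: x + 9
image of x^2: x^2 + 18x + 15
image of x^3: x^3 + 27x^2 + 45x + 67
image of x^4: x^4 + 36x^3 + 90x^2 + 268x + 255
image of x^5: x^5 + 45x^4 + 150x^3 + 670x^2 + 1275x + 1027
image of x^6: x^6 + 54x^5 + 225x^4 + 1340x^3 + 3825x^2 + 6162x + 4095
image of x^7: x^7 + 63x^6 + 315x^5 + 2345x^4 + 8925x^3 + 21567x^2 + 28665x + 16387
the matrix is upper triangular; its diagonal is (1, 1, 1, 1, 1, 1, 1, 1)
for a triangular matrix the eigenvalues are the diagonal entries, with algebraic multiplicity their repetition count

λ = 1 (multiplicity 8)


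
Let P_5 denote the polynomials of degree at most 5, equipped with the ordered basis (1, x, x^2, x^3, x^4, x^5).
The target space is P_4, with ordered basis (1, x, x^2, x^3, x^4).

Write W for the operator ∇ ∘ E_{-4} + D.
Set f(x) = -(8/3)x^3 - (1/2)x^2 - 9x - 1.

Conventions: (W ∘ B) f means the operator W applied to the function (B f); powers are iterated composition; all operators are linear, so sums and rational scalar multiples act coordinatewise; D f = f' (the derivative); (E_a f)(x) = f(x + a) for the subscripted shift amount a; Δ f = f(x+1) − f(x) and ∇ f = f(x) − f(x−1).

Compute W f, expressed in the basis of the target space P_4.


E_{-4} f = -(8/3)x^3 + (63/2)x^2 - 133x + 593/3
∇ E_{-4} f = -8x^2 + 71x - 1003/6
D f = -8x^2 - x - 9
(∇ ∘ E_{-4} + D) f = -16x^2 + 70x - 1057/6

the result is g(x) = -16x^2 + 70x - 1057/6


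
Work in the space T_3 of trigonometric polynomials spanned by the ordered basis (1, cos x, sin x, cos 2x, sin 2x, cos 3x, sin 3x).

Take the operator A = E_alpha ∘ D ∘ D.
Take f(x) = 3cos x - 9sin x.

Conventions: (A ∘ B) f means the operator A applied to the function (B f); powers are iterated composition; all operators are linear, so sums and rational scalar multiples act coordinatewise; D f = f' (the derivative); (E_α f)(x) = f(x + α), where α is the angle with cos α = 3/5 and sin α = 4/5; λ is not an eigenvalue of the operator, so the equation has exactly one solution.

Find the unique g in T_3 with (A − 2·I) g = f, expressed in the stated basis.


the result is g(x) = -(75/37)cos x + (105/37)sin x

write g with unknown coordinates in the stated basis and equate coefficients in (A − 2·I) g = f
solving from the highest basis element down gives g = -(75/37)cos x + (105/37)sin x
check: A g = -(39/37)cos x - (123/37)sin x
so A g − 2·g = 3cos x - 9sin x = f ✓


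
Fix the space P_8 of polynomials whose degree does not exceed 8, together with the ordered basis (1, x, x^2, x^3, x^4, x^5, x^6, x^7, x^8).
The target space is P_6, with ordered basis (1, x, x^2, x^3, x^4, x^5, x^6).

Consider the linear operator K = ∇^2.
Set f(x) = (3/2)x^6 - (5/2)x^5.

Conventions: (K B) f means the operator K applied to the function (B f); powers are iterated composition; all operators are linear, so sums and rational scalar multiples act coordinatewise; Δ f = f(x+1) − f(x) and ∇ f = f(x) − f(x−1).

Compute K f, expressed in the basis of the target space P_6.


∇ f = 9x^5 - 35x^4 + 55x^3 - (95/2)x^2 + (43/2)x - 4
∇ ∇ f = 45x^4 - 230x^3 + 465x^2 - 445x + 168

the image equals g(x) = 45x^4 - 230x^3 + 465x^2 - 445x + 168


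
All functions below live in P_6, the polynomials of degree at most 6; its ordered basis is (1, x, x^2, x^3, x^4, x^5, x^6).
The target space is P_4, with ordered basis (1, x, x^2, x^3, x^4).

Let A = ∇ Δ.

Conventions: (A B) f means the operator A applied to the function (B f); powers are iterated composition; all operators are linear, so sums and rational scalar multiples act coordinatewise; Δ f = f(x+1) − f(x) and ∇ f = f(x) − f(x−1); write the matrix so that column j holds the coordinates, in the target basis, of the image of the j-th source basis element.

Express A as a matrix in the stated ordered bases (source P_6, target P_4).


the matrix is [[0, 0, 2, 0, 2, 0, 2]; [0, 0, 0, 6, 0, 10, 0]; [0, 0, 0, 0, 12, 0, 30]; [0, 0, 0, 0, 0, 20, 0]; [0, 0, 0, 0, 0, 0, 30]] (rows listed top to bottom)

image of 1: 0
image of x: 0
image of x^2: 2
image of x^3: 6x
image of x^4: 12x^2 + 2
image of x^5: 20x^3 + 10x
image of x^6: 30x^4 + 30x^2 + 2
each image's coordinates form column j of the matrix


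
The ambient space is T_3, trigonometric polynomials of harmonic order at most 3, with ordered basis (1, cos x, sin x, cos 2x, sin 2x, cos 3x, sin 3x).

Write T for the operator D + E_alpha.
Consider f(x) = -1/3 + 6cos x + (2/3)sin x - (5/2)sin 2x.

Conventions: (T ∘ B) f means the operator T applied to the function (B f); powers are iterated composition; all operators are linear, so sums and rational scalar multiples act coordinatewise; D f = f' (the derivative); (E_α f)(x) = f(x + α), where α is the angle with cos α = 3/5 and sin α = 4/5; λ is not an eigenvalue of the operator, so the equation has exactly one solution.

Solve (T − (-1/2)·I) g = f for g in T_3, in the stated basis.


write g with unknown coordinates in the stated basis and equate coefficients in (T − (-1/2)·I) g = f
solving from the highest basis element down gives g = -2/9 + (108/89)cos x + (692/267)sin x + (740/881)cos 2x - (55/881)sin 2x
check: T g = -2/9 + (480/89)cos x - (56/89)sin x - (370/881)cos 2x - (2175/881)sin 2x
so T g − (-1/2)·g = -1/3 + 6cos x + (2/3)sin x - (5/2)sin 2x = f ✓

g(x) = -2/9 + (108/89)cos x + (692/267)sin x + (740/881)cos 2x - (55/881)sin 2x


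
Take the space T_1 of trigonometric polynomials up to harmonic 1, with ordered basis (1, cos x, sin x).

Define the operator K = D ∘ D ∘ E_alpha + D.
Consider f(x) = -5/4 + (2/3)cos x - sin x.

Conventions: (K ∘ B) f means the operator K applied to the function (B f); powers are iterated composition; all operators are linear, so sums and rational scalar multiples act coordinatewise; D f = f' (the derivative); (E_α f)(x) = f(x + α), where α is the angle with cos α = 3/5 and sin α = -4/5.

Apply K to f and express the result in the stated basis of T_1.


E_alpha f = -5/4 + (6/5)cos x - (1/15)sin x
D E_alpha f = -(1/15)cos x - (6/5)sin x
D D E_alpha f = -(6/5)cos x + (1/15)sin x
D f = -cos x - (2/3)sin x
(D ∘ D ∘ E_alpha + D) f = -(11/5)cos x - (3/5)sin x

g(x) = -(11/5)cos x - (3/5)sin x


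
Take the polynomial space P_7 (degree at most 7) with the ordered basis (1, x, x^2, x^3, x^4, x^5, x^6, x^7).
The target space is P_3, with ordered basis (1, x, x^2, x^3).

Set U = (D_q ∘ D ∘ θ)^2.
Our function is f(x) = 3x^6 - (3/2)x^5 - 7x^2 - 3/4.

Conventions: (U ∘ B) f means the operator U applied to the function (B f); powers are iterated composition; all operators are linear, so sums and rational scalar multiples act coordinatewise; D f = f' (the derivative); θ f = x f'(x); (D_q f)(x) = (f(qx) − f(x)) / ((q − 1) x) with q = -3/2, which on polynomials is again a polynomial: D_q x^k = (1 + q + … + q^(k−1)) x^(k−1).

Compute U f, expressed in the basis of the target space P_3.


the result is g(x) = 10395x^2 - (8775/32)x

θ f = 18x^6 - (15/2)x^5 - 14x^2
D θ f = 108x^5 - (75/2)x^4 - 28x
D_q (D ∘ θ) f = (1485/4)x^4 + (975/16)x^3 - 28
θ (D_q ∘ D ∘ θ) f = 1485x^4 + (2925/16)x^3
D θ (D_q ∘ D ∘ θ) f = 5940x^3 + (8775/16)x^2
D_q (D ∘ θ) (D_q ∘ D ∘ θ) f = 10395x^2 - (8775/32)x


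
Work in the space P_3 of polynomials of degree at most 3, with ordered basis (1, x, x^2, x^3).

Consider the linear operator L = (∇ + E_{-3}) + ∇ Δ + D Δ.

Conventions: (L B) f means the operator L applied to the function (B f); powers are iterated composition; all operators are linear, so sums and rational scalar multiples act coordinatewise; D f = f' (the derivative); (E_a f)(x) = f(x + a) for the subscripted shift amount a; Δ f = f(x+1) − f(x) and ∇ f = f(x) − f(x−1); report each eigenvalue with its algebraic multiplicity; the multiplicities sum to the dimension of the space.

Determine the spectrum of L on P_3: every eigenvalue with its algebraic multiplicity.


λ = 1 (multiplicity 4)

image of 1: 1
image of x: x - 2
image of x^2: x^2 - 4x + 12
image of x^3: x^3 - 6x^2 + 36x - 23
the matrix is upper triangular; its diagonal is (1, 1, 1, 1)
for a triangular matrix the eigenvalues are the diagonal entries, with algebraic multiplicity their repetition count


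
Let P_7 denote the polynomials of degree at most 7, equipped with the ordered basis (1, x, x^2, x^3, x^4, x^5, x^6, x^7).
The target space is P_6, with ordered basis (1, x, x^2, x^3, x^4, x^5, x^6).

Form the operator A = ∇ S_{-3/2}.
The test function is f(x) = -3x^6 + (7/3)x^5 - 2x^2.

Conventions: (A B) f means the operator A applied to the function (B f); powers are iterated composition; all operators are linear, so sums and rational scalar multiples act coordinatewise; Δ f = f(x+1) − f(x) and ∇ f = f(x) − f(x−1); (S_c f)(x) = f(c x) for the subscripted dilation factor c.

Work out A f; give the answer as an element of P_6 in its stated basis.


S_{-3/2} f = -(2187/64)x^6 - (567/32)x^5 - (9/2)x^2
∇ S_{-3/2} f = -(6561/32)x^5 + (27135/64)x^4 - (2025/4)x^3 + (21465/64)x^2 - (2007/16)x + 1341/64

the result is g(x) = -(6561/32)x^5 + (27135/64)x^4 - (2025/4)x^3 + (21465/64)x^2 - (2007/16)x + 1341/64


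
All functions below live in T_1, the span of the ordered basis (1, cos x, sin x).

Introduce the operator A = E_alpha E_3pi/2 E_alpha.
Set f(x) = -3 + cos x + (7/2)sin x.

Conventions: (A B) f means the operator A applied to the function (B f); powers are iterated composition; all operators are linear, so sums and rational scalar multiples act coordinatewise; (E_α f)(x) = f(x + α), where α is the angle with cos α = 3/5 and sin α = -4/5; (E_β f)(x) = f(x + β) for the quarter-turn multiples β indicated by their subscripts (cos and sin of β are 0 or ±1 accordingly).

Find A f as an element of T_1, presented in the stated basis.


E_alpha f = -3 - (11/5)cos x + (29/10)sin x
E_3pi/2 E_alpha f = -3 - (29/10)cos x - (11/5)sin x
E_alpha E_3pi/2 E_alpha f = -3 + (1/50)cos x - (91/25)sin x

the image equals g(x) = -3 + (1/50)cos x - (91/25)sin x


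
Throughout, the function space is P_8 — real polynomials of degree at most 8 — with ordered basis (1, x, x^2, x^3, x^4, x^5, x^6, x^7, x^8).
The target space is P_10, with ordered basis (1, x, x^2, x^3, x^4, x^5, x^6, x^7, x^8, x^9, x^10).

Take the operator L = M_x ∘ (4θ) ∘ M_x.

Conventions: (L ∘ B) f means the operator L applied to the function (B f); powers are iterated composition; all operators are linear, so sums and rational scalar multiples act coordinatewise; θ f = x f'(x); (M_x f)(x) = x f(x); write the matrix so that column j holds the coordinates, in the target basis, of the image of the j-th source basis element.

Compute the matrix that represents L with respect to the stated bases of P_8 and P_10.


the matrix is [[0, 0, 0, 0, 0, 0, 0, 0, 0]; [0, 0, 0, 0, 0, 0, 0, 0, 0]; [4, 0, 0, 0, 0, 0, 0, 0, 0]; [0, 8, 0, 0, 0, 0, 0, 0, 0]; [0, 0, 12, 0, 0, 0, 0, 0, 0]; [0, 0, 0, 16, 0, 0, 0, 0, 0]; [0, 0, 0, 0, 20, 0, 0, 0, 0]; [0, 0, 0, 0, 0, 24, 0, 0, 0]; [0, 0, 0, 0, 0, 0, 28, 0, 0]; [0, 0, 0, 0, 0, 0, 0, 32, 0]; [0, 0, 0, 0, 0, 0, 0, 0, 36]] (rows listed top to bottom)

image of 1: 4x^2
image of x: 8x^3
image of x^2: 12x^4
image of x^3: 16x^5
image of x^4: 20x^6
image of x^5: 24x^7
image of x^6: 28x^8
image of x^7: 32x^9
image of x^8: 36x^10
each image's coordinates form column j of the matrix


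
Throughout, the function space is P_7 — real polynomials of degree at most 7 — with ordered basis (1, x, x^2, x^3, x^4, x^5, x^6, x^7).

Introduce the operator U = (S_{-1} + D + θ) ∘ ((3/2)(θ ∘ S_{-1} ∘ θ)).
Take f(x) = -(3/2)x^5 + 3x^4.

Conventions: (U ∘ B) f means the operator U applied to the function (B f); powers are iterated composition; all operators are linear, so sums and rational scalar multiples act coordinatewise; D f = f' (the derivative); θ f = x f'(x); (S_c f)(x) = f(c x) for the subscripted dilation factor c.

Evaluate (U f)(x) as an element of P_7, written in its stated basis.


θ f = -(15/2)x^5 + 12x^4
S_{-1} θ f = (15/2)x^5 + 12x^4
θ S_{-1} θ f = (75/2)x^5 + 48x^4
((3/2)(θ ∘ S_{-1} ∘ θ)) f = (225/4)x^5 + 72x^4
S_{-1} ((3/2)(θ ∘ S_{-1} ∘ θ)) f = -(225/4)x^5 + 72x^4
D ((3/2)(θ ∘ S_{-1} ∘ θ)) f = (1125/4)x^4 + 288x^3
θ ((3/2)(θ ∘ S_{-1} ∘ θ)) f = (1125/4)x^5 + 288x^4
(S_{-1} + D + θ) ((3/2)(θ ∘ S_{-1} ∘ θ)) f = 225x^5 + (2565/4)x^4 + 288x^3

g(x) = 225x^5 + (2565/4)x^4 + 288x^3


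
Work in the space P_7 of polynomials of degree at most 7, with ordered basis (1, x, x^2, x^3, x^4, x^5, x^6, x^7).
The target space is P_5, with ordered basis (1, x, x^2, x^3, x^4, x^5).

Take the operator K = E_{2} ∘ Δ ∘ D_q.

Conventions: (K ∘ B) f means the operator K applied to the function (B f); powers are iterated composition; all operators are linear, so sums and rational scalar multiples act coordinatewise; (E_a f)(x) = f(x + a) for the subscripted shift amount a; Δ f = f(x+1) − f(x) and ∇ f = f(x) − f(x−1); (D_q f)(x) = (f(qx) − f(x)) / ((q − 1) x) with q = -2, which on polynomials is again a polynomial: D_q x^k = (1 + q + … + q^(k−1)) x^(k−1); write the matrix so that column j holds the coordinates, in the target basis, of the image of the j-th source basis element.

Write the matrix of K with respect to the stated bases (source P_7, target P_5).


image of 1: 0
image of x: 0
image of x^2: -1
image of x^3: 6x + 15
image of x^4: -15x^2 - 75x - 95
image of x^5: 44x^3 + 330x^2 + 836x + 715
image of x^6: -105x^4 - 1050x^3 - 3990x^2 - 6825x - 4431
image of x^7: 258x^5 + 3225x^4 + 16340x^3 + 41925x^2 + 54438x + 28595
each image's coordinates form column j of the matrix

the matrix is [[0, 0, -1, 15, -95, 715, -4431, 28595]; [0, 0, 0, 6, -75, 836, -6825, 54438]; [0, 0, 0, 0, -15, 330, -3990, 41925]; [0, 0, 0, 0, 0, 44, -1050, 16340]; [0, 0, 0, 0, 0, 0, -105, 3225]; [0, 0, 0, 0, 0, 0, 0, 258]] (rows listed top to bottom)


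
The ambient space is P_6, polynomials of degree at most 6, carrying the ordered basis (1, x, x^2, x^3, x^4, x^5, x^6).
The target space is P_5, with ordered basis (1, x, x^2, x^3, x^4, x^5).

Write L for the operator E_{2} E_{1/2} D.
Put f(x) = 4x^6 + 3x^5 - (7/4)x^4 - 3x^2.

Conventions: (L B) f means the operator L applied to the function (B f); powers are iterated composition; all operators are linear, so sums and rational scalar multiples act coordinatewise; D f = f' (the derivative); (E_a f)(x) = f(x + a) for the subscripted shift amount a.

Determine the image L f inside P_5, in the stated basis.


D f = 24x^5 + 15x^4 - 7x^3 - 6x
E_{1/2} D f = 24x^5 + 75x^4 + 83x^3 + 42x^2 + (15/4)x - 35/16
E_{2} E_{1/2} D f = 24x^5 + 315x^4 + 1643x^3 + 4260x^2 + (21951/4)x + 44885/16

the result is g(x) = 24x^5 + 315x^4 + 1643x^3 + 4260x^2 + (21951/4)x + 44885/16


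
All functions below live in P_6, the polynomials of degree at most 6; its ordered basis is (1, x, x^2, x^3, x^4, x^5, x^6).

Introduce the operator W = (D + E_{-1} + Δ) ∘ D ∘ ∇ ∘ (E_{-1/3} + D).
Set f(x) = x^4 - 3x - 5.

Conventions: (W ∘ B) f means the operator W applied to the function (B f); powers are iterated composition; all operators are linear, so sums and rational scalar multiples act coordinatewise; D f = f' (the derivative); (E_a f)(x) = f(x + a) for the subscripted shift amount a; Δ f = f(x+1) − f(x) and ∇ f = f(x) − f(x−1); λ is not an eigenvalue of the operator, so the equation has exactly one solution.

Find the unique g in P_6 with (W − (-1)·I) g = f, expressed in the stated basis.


the image equals g(x) = x^4 - 12x^2 - 31x - 19/3

write g with unknown coordinates in the stated basis and equate coefficients in (W − (-1)·I) g = f
solving from the highest basis element down gives g = x^4 - 12x^2 - 31x - 19/3
check: W g = 12x^2 + 28x + 4/3
so W g − (-1)·g = x^4 - 3x - 5 = f ✓


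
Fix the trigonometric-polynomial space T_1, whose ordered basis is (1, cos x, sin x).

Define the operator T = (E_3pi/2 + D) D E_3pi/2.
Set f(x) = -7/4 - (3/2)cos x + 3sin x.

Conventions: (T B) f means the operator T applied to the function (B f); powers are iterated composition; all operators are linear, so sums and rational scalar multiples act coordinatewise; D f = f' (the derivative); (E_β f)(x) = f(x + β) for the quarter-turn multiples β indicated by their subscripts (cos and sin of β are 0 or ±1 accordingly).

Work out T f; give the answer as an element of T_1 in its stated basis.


the result is g(x) = 0

E_3pi/2 f = -7/4 - 3cos x - (3/2)sin x
D E_3pi/2 f = -(3/2)cos x + 3sin x
E_3pi/2 (D E_3pi/2) f = -3cos x - (3/2)sin x
D (D E_3pi/2) f = 3cos x + (3/2)sin x
(E_3pi/2 + D) (D E_3pi/2) f = 0


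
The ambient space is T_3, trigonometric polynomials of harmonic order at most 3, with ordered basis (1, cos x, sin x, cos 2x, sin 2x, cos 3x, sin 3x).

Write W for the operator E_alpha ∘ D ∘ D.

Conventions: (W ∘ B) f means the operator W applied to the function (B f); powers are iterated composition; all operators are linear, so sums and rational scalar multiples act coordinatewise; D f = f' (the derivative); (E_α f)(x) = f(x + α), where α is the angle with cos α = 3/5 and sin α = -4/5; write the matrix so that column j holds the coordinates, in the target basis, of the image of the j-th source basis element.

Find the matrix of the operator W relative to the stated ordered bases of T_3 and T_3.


image of 1: 0
image of cos x: -(3/5)cos x - (4/5)sin x
image of sin x: (4/5)cos x - (3/5)sin x
image of cos 2x: (28/25)cos 2x - (96/25)sin 2x
image of sin 2x: (96/25)cos 2x + (28/25)sin 2x
image of cos 3x: (1053/125)cos 3x - (396/125)sin 3x
image of sin 3x: (396/125)cos 3x + (1053/125)sin 3x
each image's coordinates form column j of the matrix

the matrix is [[0, 0, 0, 0, 0, 0, 0]; [0, -3/5, 4/5, 0, 0, 0, 0]; [0, -4/5, -3/5, 0, 0, 0, 0]; [0, 0, 0, 28/25, 96/25, 0, 0]; [0, 0, 0, -96/25, 28/25, 0, 0]; [0, 0, 0, 0, 0, 1053/125, 396/125]; [0, 0, 0, 0, 0, -396/125, 1053/125]] (rows listed top to bottom)


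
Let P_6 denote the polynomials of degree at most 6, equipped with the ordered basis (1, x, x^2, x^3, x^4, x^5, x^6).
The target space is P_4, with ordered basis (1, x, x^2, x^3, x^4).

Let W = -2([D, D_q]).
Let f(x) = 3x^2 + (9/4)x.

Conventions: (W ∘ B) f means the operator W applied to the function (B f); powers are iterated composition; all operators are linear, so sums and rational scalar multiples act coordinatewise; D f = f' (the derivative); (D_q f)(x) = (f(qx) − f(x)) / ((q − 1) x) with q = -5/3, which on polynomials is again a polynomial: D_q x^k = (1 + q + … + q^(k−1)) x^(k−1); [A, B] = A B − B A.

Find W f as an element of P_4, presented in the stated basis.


the result is g(x) = 16

D_q f = -2x + 9/4
D D_q f = -2
D f = 6x + 9/4
D_q D f = 6
[D, D_q] f = -8
(-2([D, D_q])) f = 16


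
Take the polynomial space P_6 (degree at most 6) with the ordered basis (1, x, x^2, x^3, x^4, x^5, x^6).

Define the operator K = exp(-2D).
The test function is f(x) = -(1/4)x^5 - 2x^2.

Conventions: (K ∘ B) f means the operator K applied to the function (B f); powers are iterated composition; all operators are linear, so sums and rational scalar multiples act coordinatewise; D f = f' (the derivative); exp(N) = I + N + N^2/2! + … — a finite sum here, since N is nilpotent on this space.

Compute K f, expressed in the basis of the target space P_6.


the result is g(x) = -(1/4)x^5 + (5/2)x^4 - 10x^3 + 18x^2 - 12x

order-1 term: (5/2)x^4 + 8x
order-2 term: -10x^3 - 8
order-3 term: 20x^2
order-4 term: -20x
order-5 term: 8
the series for exp(-2D) f terminates at order 5
exp(-2D) f = -(1/4)x^5 + (5/2)x^4 - 10x^3 + 18x^2 - 12x


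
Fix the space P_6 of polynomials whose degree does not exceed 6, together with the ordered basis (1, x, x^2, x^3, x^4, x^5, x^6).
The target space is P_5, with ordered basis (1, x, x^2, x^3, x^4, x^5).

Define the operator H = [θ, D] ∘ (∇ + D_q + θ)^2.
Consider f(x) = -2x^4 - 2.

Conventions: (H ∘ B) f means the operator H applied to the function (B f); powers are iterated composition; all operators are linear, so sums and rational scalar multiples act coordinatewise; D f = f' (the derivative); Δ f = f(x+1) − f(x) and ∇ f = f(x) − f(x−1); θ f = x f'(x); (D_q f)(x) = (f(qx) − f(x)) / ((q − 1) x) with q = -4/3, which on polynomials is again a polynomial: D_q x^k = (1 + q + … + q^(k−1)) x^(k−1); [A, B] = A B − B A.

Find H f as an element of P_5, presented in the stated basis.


∇ f = -8x^3 + 12x^2 - 8x + 2
D_q f = (50/27)x^3
θ f = -8x^4
(∇ + D_q + θ) f = -8x^4 - (166/27)x^3 + 12x^2 - 8x + 2
∇ (∇ + D_q + θ) f = -32x^3 + (266/9)x^2 + (94/9)x - 490/27
D_q (∇ + D_q + θ) f = (200/27)x^3 - (2158/243)x^2 - 4x - 8
θ (∇ + D_q + θ) f = -32x^4 - (166/9)x^3 + 24x^2 - 8x
(∇ + D_q + θ) (∇ + D_q + θ) f = -32x^4 - (1162/27)x^3 + (10856/243)x^2 - (14/9)x - 706/27
D (∇ + D_q + θ)^2 f = -128x^3 - (1162/9)x^2 + (21712/243)x - 14/9
θ D (∇ + D_q + θ)^2 f = -384x^3 - (2324/9)x^2 + (21712/243)x
θ (∇ + D_q + θ)^2 f = -128x^4 - (1162/9)x^3 + (21712/243)x^2 - (14/9)x
D θ (∇ + D_q + θ)^2 f = -512x^3 - (1162/3)x^2 + (43424/243)x - 14/9
[θ, D] (∇ + D_q + θ)^2 f = 128x^3 + (1162/9)x^2 - (21712/243)x + 14/9

the result is g(x) = 128x^3 + (1162/9)x^2 - (21712/243)x + 14/9


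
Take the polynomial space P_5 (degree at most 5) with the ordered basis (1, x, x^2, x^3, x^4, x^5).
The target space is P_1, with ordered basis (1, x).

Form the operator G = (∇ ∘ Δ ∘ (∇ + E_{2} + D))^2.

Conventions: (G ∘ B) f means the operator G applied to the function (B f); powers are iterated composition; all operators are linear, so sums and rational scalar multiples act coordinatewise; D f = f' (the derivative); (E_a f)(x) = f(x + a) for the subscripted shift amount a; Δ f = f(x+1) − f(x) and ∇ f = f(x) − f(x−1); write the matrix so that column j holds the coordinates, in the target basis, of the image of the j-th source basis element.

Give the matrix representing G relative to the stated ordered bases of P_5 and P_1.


image of 1: 0
image of x: 0
image of x^2: 0
image of x^3: 0
image of x^4: 24
image of x^5: 120x + 960
each image's coordinates form column j of the matrix

the matrix is [[0, 0, 0, 0, 24, 960]; [0, 0, 0, 0, 0, 120]] (rows listed top to bottom)
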